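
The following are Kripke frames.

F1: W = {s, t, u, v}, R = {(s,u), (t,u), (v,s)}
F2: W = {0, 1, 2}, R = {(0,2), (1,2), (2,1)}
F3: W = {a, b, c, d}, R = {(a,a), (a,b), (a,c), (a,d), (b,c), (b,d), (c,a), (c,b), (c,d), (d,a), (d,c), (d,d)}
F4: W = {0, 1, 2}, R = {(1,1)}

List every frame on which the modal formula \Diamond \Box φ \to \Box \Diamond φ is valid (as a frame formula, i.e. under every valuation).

F2, F3, F4

This is the axiom for convergence; its first-order frame correspondent is \forall x \forall y \forall z (Rxy \wedge Rxz \to \exists w (Ryw \wedge Rzw)).
F1: fails — Rsu and Rsu but u and u have no common successor.
F2: condition met.
F3: condition met.
F4: condition met.
Valid on: F2, F3, F4.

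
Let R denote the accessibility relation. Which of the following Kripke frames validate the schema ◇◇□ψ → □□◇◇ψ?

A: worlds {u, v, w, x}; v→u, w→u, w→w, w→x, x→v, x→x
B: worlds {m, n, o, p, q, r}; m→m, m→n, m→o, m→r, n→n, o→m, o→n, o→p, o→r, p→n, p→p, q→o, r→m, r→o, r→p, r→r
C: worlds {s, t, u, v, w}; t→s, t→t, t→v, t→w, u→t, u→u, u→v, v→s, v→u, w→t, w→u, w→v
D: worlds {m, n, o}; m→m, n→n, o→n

D

The schema corresponds to a generalized confluence (Geach) condition: ∀x ∀y ∀z ((xR²y ∧ xR²z) → ∃w (yRw ∧ zR²w)).
A: fails — wR²u, wR²u but no t with uRt and uR²t.
B: fails — mR²r, mR²n but no w with rRw and nR²w.
C: fails — tR²s, tR²s but no w* with sRw* and sR²w*.
D: condition met.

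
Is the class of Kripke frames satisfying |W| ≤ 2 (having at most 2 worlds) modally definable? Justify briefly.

Not modally definable

Any modally definable frame class is closed under disjoint unions.
Any modal formula valid on each of 3 disjoint one-world frames is valid on their disjoint union (validity is preserved under disjoint unions). Each one-world frame has |W|=1≤2, but the union has |W|=3.
So no modal formula (or set of formulas) defines exactly the |W|≤2 frames.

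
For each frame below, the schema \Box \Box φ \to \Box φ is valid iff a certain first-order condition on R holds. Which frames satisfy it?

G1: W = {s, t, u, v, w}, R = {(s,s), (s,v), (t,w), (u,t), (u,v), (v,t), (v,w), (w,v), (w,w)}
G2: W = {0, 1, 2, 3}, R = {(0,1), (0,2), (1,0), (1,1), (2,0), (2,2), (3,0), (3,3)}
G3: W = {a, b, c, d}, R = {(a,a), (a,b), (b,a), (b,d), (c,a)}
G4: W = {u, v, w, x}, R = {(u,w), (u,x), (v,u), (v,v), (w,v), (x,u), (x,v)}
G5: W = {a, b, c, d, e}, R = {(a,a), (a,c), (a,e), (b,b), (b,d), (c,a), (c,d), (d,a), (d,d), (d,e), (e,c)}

G2

The schema corresponds to density: \forall x \forall y (Rxy \to \exists z (Rxz \wedge Rzy)).
G1: fails — Ruv but no z with Ruz and Rzv.
G2: condition met.
G3: fails — Rbd but no z with Rbz and Rzd.
G4: fails — Ruw but no z with Ruz and Rzw.
G5: fails — Rec but no z with Rez and Rzc.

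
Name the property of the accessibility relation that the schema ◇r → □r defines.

Suppose ◇r→□r is valid. Take Rxy, Rxz and set V(r)={y}. Then ◇r at x, so □r at x, so r at z, i.e. z=y.

partial functionality: ∀x ∀y ∀z (Rxy ∧ Rxz → y = z)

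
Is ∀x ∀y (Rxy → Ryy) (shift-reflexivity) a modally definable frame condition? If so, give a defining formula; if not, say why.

This is a Sahlqvist condition; the T□ axiom □(□q → q) defines it.
Suppose □(□q→q) is valid. Take Rxy and set V(q)={w : Ryw}. Then at y, □q holds; since □(□q→q) at x, □q→q at y, so q at y, i.e. Ryy.

Definable; □(□q → q) defines it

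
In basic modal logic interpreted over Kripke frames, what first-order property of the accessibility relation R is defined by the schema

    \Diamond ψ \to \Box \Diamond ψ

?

The Euclidean property

Suppose ◇ψ→□◇ψ is valid. Take Rxy, Rxz and set V(ψ)={y}. Then ◇ψ at x, so □◇ψ at x, so ◇ψ at z, so some w with Rzw has ψ; w=y, i.e. Rzy. By symmetry of the argument, Ryz.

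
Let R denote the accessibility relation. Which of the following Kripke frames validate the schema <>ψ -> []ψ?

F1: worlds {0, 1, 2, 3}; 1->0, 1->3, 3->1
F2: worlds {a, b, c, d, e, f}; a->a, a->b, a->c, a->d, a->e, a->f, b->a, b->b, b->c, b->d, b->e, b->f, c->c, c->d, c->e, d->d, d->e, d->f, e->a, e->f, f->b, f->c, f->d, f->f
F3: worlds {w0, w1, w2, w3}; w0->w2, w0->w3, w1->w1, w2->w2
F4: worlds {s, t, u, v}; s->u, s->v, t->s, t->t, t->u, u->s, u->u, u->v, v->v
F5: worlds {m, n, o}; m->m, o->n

Frame correspondent (Sahlqvist): forall x forall y forall z (Rxy & Rxz -> y = z) — i.e. partial functionality.
F1: fails — 1 sees both 0 and 3.
F2: fails — a sees both a and b.
F3: fails — w0 sees both w2 and w3.
F4: fails — s sees both u and v.
F5: ✓.
Valid on: F5.

F5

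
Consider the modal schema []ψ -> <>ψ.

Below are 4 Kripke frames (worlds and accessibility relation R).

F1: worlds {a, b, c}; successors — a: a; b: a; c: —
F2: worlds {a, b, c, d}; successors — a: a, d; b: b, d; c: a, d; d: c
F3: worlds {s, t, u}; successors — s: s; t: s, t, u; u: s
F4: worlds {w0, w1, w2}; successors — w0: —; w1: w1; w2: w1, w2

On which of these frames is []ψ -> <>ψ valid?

F2, F3

The schema corresponds to seriality: forall x exists y Rxy.
F1: fails — world c has no successor.
F2: ✓.
F3: ✓.
F4: fails — world w0 has no successor.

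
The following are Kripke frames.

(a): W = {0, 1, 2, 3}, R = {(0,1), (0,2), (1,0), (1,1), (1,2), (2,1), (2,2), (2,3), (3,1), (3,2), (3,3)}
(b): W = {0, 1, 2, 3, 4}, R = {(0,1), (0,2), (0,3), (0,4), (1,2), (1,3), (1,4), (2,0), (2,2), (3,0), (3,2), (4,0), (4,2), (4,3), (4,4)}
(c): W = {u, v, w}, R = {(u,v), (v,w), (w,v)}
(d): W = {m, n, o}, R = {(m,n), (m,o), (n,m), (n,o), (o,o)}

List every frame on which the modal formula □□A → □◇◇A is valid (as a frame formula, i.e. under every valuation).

(a), (b), (d)

The schema corresponds to a generalized confluence (Geach) condition: ∀x ∀z (xRz → ∃w (xR²w ∧ zR²w)).
(a): ✓.
(b): ✓.
(c): fails — uRv but no t with uR²t and vR²t.
(d): ✓.
Valid on: (a), (b), (d).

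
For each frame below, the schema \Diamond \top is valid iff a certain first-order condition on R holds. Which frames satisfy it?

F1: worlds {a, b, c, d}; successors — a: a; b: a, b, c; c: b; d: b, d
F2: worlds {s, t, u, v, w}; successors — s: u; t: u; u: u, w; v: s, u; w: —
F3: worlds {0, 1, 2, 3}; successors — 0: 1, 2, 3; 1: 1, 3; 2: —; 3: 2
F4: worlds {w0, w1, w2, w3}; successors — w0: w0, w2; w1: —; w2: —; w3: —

F1

Frame correspondent (Sahlqvist): \forall x \exists y Rxy — i.e. seriality.
F1: ✓.
F2: fails — world w has no successor.
F3: fails — world 2 has no successor.
F4: fails — world w1 has no successor.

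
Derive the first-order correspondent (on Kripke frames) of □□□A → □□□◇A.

This is a Sahlqvist (Geach-type) schema ◇^0□^3A → □^3◇^1A.
Minimal-valuation argument: fix x; take any y with xR^0y and any z with xR^3z. Set V(A) to the set of worlds R-reachable from y in exactly 3 steps. Then □^3A holds at y, so the antecedent holds at x; validity forces ◇^1A at z, giving a w with zR^1w and yR^3w.
First-order correspondent: ∀x ∀z (xR³z → ∃w (xR³w ∧ zRw)).

∀x ∀z (xR³z → ∃w (xR³w ∧ zRw))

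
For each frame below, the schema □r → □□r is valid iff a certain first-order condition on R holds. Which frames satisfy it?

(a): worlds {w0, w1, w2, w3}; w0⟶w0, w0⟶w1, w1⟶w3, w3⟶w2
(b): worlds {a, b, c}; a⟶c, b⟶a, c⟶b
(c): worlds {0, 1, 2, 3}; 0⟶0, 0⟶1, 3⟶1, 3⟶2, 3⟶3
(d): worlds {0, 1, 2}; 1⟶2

This is the axiom for transitivity; its first-order frame correspondent is ∀x ∀y ∀z (Rxy ∧ Ryz → Rxz).
(a): fails — Rw0w1 and Rw1w3 but not Rw0w3.
(b): fails — Rac and Rcb but not Rab.
(c): ✓.
(d): ✓.

(c), (d)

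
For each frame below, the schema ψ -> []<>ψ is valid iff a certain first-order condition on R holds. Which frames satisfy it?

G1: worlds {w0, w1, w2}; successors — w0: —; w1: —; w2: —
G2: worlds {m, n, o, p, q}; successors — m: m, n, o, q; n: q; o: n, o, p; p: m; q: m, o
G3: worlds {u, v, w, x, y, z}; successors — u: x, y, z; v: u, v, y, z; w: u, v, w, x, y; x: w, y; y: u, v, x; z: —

G1

The schema corresponds to symmetry: forall x forall y (Rxy -> Ryx).
G1: condition met.
G2: fails — Ron but not Rno.
G3: fails — Ruz but not Rzu.
Valid on: G1.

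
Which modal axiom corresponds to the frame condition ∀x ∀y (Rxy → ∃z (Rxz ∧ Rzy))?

□□s → □s

A defining formula is □□s → □s (the C4 axiom).
Suppose □□s→□s is valid. Take Rxy and set V(s)={w : xR²w}. Then □□s at x, so □s at x, so s at y, i.e. ∃z(Rxz∧Rzy).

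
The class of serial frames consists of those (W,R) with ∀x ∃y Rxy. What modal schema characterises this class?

A defining formula is □ψ → ◇ψ (the D axiom).

□ψ → ◇ψ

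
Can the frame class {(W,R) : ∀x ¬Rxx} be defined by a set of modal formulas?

Not modally definable

Modal frame validity is preserved under surjective bounded morphisms.
The 2-cycle (worlds w0,w1 with w0→w1→w0) is irreflexive, and the map sending every world to a single reflexive point • is a surjective bounded morphism (forth: every edge maps to (•,•); back: every world has a successor). So any modal formula valid on the 2-cycle is also valid on the reflexive point, which is not irreflexive.
So no modal formula (or set of formulas) defines exactly the irreflexive frames.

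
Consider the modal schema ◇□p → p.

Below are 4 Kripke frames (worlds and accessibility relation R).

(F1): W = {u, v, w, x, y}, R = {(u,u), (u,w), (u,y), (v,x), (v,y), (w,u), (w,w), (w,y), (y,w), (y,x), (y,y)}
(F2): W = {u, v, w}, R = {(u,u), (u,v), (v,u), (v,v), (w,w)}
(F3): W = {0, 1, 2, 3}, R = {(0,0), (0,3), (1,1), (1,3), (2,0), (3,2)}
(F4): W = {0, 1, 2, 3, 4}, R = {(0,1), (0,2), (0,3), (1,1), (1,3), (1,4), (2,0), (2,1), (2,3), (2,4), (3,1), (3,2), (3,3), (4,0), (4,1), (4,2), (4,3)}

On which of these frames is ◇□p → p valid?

(F2)

Frame correspondent (Sahlqvist): ∀x ∀y (Rxy → Ryx) — i.e. symmetry.
(F1): fails — Ryx but not Rxy.
(F2): condition met.
(F3): fails — R32 but not R23.
(F4): fails — R01 but not R10.
Valid on: (F2).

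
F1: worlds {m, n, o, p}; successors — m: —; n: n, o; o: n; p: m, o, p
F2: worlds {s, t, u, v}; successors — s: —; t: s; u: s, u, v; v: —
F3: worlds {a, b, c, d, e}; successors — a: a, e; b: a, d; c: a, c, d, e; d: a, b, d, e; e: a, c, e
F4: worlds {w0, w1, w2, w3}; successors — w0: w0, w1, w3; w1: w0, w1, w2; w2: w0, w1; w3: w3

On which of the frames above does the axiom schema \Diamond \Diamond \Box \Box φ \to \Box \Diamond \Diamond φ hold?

F3, F4

This is the axiom for a generalized confluence (Geach) condition; its first-order frame correspondent is \forall x \forall y \forall z ((x R^2 y \wedge xRz) \to \exists w (y R^2 w \wedge z R^2 w)).
F1: fails — pR²m, pRm but no w with mR²w and mR²w.
F2: fails — uR²s, uRs but no w with sR²w and sR²w.
F3: ✓.
F4: ✓.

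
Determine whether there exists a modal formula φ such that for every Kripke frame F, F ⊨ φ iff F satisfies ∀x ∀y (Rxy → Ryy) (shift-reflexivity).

This is a Sahlqvist condition; the T□ axiom □(□p → p) defines it.
Suppose □(□p→p) is valid. Take Rxy and set V(p)={w : Ryw}. Then at y, □p holds; since □(□p→p) at x, □p→p at y, so p at y, i.e. Ryy.

Yes — defined by □(□p → p)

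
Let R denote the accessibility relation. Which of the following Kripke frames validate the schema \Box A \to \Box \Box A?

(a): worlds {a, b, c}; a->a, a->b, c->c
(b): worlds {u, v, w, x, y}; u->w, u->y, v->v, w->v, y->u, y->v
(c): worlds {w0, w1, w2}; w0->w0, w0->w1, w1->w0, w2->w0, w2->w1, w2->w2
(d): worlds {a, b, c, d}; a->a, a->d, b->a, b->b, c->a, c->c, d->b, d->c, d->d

Frame correspondent (Sahlqvist): \forall x \forall y \forall z (Rxy \wedge Ryz \to Rxz) — i.e. transitivity.
(a): satisfies the condition.
(b): fails — Ruw and Rwv but not Ruv.
(c): fails — Rw1w0 and Rw0w1 but not Rw1w1.
(d): fails — Rdc and Rca but not Rda.

(a)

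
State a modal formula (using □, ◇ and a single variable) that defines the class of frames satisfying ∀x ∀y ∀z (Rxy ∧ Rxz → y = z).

◇r → □r

This is partial functionality; the standard corresponding axiom is CD: ◇r → □r.
Suppose ◇r→□r is valid. Take Rxy, Rxz and set V(r)={y}. Then ◇r at x, so □r at x, so r at z, i.e. z=y.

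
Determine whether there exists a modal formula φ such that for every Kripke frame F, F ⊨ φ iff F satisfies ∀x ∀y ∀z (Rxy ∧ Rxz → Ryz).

Definable; ◇p → □◇p defines it

The condition is the Euclidean property. A defining modal formula is ◇p → □◇p.
Suppose ◇p→□◇p is valid. Take Rxy, Rxz and set V(p)={y}. Then ◇p at x, so □◇p at x, so ◇p at z, so some w with Rzw has p; w=y, i.e. Rzy. By symmetry of the argument, Ryz.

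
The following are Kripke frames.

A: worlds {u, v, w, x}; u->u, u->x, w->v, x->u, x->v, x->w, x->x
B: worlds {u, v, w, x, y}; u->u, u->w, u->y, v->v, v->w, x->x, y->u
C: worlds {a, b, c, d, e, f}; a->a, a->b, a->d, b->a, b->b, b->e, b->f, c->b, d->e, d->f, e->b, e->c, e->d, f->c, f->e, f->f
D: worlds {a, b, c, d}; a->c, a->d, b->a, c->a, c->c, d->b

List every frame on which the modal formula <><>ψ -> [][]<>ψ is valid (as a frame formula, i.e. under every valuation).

The schema corresponds to a generalized confluence (Geach) condition: forall x forall y forall z ((x R^2 y & x R^2 z) -> exists w (y = w & zRw)).
A: fails — uR²u, uR²v but no t with u=t and vRt.
B: fails — uR²u, uR²w but no t with u=t and wRt.
C: fails — aR²a, aR²d but no w with a=w and dRw.
D: fails — aR²a, aR²a but no w with a=w and aRw.

none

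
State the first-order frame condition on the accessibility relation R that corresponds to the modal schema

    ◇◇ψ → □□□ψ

This is a Sahlqvist (Geach-type) schema ◇^2□^0ψ → □^3◇^0ψ.
First-order correspondent: ∀x ∀y ∀z ((xR²y ∧ xR³z) → ∃w (y = w ∧ z = w)).

∀x ∀y ∀z ((xR²y ∧ xR³z) → ∃w (y = w ∧ z = w))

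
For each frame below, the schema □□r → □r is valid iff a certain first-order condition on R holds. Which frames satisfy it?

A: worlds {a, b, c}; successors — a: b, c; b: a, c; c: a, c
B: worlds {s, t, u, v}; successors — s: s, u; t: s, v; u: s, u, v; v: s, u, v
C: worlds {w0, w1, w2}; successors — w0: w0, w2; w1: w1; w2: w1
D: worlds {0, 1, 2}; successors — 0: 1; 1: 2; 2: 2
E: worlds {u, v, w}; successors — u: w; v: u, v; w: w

B, C, E

This is the axiom for density; its first-order frame correspondent is ∀x ∀y (Rxy → ∃z (Rxz ∧ Rzy)).
A: fails — Rab but no z with Raz and Rzb.
B: holds.
C: holds.
D: fails — R01 but no z with R0z and Rz1.
E: holds.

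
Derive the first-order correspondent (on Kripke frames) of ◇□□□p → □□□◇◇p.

∀x ∀y ∀z ((xRy ∧ xR³z) → ∃w (yR³w ∧ zR²w))

This is a Sahlqvist (Geach-type) schema ◇^1□^3p → □^3◇^2p.
Minimal-valuation argument: fix x; take any y with xR^1y and any z with xR^3z. Set V(p) to the set of worlds R-reachable from y in exactly 3 steps. Then □^3p holds at y, so the antecedent holds at x; validity forces ◇^2p at z, giving a w with zR^2w and yR^3w.
First-order correspondent: ∀x ∀y ∀z ((xRy ∧ xR³z) → ∃w (yR³w ∧ zR²w)).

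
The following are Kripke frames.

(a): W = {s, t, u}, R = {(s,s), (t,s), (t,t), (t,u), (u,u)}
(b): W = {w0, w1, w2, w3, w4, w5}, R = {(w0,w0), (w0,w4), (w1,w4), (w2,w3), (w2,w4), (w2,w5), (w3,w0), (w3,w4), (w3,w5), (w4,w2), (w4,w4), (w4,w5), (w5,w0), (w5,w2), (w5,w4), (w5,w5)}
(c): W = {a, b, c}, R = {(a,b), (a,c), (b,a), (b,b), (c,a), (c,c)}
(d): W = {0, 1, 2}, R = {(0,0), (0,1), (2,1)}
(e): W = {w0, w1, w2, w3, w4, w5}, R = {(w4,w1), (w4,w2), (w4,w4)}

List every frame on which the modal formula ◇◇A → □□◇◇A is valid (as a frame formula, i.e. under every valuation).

The schema corresponds to a generalized confluence (Geach) condition: ∀x ∀y ∀z ((xR²y ∧ xR²z) → ∃w (y = w ∧ zR²w)).
(a): fails — tR²s, tR²u but no w with s=w and uR²w.
(b): fails — w4R²w3, w4R²w0 but no w with w3=w and w0R²w.
(c): condition met.
(d): fails — 0R²0, 0R²1 but no w with 0=w and 1R²w.
(e): fails — w4R²w1, w4R²w1 but no w with w1=w and w1R²w.
Valid on: (c).

(c)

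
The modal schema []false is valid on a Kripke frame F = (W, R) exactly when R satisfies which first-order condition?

This is the Ver axiom.
It corresponds to emptiness of R: forall x forall y ~Rxy.

Emptiness of R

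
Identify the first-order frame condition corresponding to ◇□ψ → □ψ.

the Euclidean property

Replacing ψ by ¬ψ and contraposing gives the equivalent schema ◇ψ → □◇ψ.
Suppose ◇ψ→□◇ψ is valid. Take Rxy, Rxz and set V(ψ)={y}. Then ◇ψ at x, so □◇ψ at x, so ◇ψ at z, so some w with Rzw has ψ; w=y, i.e. Rzy. By symmetry of the argument, Ryz.
The converse is a direct semantic check.
So the correspondent is the Euclidean property.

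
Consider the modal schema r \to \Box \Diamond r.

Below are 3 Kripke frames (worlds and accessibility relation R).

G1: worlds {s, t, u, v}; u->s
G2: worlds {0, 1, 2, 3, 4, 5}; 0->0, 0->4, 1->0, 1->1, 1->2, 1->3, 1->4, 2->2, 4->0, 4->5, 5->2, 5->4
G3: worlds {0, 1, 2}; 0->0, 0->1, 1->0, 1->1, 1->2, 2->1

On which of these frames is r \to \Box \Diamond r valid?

This is the axiom for symmetry; its first-order frame correspondent is \forall x \forall y (Rxy \to Ryx).
G1: fails — Rus but not Rsu.
G2: fails — R10 but not R01.
G3: ✓.
Valid on: G3.

G3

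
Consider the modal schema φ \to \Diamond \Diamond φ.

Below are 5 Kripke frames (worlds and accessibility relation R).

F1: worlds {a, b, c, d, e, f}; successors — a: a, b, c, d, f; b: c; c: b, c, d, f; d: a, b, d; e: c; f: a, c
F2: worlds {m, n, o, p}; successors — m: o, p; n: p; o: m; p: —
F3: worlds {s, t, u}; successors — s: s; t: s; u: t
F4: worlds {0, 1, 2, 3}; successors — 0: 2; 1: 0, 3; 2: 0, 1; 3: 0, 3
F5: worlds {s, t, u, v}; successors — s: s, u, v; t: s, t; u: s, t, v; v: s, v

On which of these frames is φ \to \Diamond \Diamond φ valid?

F5

The schema corresponds to a generalized confluence (Geach) condition: \forall x \exists w (x = w \wedge x R^2 w).
F1: fails — at e but no w with e=w and eR²w.
F2: fails — at n but no w with n=w and nR²w.
F3: fails — at t but no w with t=w and tR²w.
F4: fails — at 1 but no w with 1=w and 1R²w.
F5: holds.
Valid on: F5.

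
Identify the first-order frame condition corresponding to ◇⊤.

◇⊤ holds at w iff w has a successor, so frame-validity of ◇⊤ is exactly seriality. Equivalently via □r → ◇r:
Suppose □r→◇r is valid. At any x set V(r)=W. Then □r at x, so ◇r at x, so x has a successor.

seriality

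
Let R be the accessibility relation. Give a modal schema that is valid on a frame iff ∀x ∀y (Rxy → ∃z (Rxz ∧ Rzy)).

□□ψ → □ψ

A defining formula is □□ψ → □ψ (the C4 axiom).
Suppose □□ψ→□ψ is valid. Take Rxy and set V(ψ)={w : xR²w}. Then □□ψ at x, so □ψ at x, so ψ at y, i.e. ∃z(Rxz∧Rzy).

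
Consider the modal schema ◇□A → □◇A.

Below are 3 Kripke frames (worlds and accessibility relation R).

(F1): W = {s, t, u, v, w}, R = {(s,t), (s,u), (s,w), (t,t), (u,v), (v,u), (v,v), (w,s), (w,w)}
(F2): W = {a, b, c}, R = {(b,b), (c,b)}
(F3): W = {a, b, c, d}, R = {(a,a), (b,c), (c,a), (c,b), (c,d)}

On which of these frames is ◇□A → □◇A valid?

This is the axiom for convergence; its first-order frame correspondent is ∀x ∀y ∀z (Rxy ∧ Rxz → ∃w (Ryw ∧ Rzw)).
(F1): fails — Rsw and Rsu but w and u have no common successor.
(F2): condition met.
(F3): fails — Rcd and Rcd but d and d have no common successor.

(F2)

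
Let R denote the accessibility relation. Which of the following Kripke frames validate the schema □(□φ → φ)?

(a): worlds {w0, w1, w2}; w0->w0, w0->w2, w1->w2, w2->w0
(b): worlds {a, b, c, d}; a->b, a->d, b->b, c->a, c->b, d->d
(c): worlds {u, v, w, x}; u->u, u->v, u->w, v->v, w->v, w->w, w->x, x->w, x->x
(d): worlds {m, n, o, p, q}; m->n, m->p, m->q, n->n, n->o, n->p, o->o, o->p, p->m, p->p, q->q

(c)

The schema corresponds to shift-reflexivity: ∀x ∀y (Rxy → Ryy).
(a): fails — Rw1w2 but not Rw2w2.
(b): fails — Rca but not Raa.
(c): condition met.
(d): fails — Rpm but not Rmm.
Valid on: (c).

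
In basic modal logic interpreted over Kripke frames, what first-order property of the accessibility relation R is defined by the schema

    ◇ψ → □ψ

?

Suppose ◇ψ→□ψ is valid. Take Rxy, Rxz and set V(ψ)={y}. Then ◇ψ at x, so □ψ at x, so ψ at z, i.e. z=y.
Conversely, on a frame with partial functionality the schema holds at every world under every valuation.
So the correspondent is partial functionality.

Partial functionality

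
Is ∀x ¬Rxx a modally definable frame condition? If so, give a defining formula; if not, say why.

No

Any modally definable frame class is closed under surjective bounded morphisms.
The 4-cycle (worlds w0,w1,w2,w3 with w0→w1→w2→w3→w0) is irreflexive, and the map sending every world to a single reflexive point • is a surjective bounded morphism (forth: every edge maps to (•,•); back: every world has a successor). So any modal formula valid on the 4-cycle is also valid on the reflexive point, which is not irreflexive.
So the class is not modally definable.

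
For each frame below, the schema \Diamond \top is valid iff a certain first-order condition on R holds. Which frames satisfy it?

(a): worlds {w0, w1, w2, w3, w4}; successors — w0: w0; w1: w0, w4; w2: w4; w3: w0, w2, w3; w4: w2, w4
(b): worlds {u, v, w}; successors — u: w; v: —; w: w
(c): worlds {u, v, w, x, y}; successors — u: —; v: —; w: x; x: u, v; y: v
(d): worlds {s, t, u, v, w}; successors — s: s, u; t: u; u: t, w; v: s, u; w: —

Frame correspondent (Sahlqvist): \forall x \exists y Rxy — i.e. seriality.
(a): satisfies the condition.
(b): fails — world v has no successor.
(c): fails — world u has no successor.
(d): fails — world w has no successor.

(a)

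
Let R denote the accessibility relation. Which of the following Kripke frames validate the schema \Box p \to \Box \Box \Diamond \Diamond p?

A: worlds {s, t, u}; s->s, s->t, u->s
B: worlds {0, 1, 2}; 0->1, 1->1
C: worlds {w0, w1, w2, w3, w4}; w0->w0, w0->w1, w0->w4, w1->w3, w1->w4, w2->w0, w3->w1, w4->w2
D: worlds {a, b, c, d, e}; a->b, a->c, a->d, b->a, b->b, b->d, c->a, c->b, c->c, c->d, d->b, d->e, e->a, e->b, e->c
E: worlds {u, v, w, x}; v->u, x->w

The schema corresponds to a generalized confluence (Geach) condition: \forall x \forall z (x R^2 z \to \exists w (xRw \wedge z R^2 w)).
A: fails — sR²t but no w with sRw and tR²w.
B: condition met.
C: fails — w1R²w1 but no w with w1Rw and w1R²w.
D: condition met.
E: condition met.

B, D, E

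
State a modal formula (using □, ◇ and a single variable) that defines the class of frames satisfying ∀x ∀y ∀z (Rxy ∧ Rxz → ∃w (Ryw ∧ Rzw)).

The condition is convergence. The .2 schema ◇□s → □◇s defines it.

◇□s → □◇s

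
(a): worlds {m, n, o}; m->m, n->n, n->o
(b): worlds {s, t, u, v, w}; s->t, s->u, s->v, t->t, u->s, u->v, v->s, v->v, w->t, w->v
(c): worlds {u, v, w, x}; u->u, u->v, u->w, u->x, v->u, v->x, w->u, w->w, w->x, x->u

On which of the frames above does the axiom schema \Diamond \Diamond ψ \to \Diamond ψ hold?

(a)

Frame correspondent (Sahlqvist): \forall x \forall y (x R^2 y \to \exists w (y = w \wedge xRw)) — i.e. a generalized confluence (Geach) condition.
(a): condition met.
(b): fails — sR²s but no w* with s=w* and sRw*.
(c): fails — vR²v but no t with v=t and vRt.
Valid on: (a).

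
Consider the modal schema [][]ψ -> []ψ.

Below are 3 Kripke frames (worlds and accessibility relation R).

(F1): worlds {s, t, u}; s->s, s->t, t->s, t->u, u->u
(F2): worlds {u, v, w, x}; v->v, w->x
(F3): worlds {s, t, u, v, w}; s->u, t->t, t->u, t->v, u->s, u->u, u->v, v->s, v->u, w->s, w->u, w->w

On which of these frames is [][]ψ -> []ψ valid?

This is the axiom for density; its first-order frame correspondent is forall x forall y (Rxy -> exists z (Rxz & Rzy)).
(F1): holds.
(F2): fails — Rwx but no z with Rwz and Rzx.
(F3): holds.

(F1), (F3)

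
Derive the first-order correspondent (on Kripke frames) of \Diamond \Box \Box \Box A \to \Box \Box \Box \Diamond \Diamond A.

This is a Sahlqvist (Geach-type) schema ◇^1□^3A → □^3◇^2A.
Minimal-valuation argument: fix x; take any y with xR^1y and any z with xR^3z. Set V(A) to the set of worlds R-reachable from y in exactly 3 steps. Then □^3A holds at y, so the antecedent holds at x; validity forces ◇^2A at z, giving a w with zR^2w and yR^3w.
First-order correspondent: \forall x \forall y \forall z ((xRy \wedge x R^3 z) \to \exists w (y R^3 w \wedge z R^2 w)).

\forall x \forall y \forall z ((xRy \wedge x R^3 z) \to \exists w (y R^3 w \wedge z R^2 w))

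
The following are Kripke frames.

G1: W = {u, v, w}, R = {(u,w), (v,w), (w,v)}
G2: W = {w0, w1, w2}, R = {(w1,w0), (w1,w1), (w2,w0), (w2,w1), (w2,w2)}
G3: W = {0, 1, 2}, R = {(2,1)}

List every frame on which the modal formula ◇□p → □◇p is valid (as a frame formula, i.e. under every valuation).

The schema corresponds to convergence: ∀x ∀y ∀z (Rxy ∧ Rxz → ∃w (Ryw ∧ Rzw)).
G1: satisfies the condition.
G2: fails — Rw1w1 and Rw1w0 but w1 and w0 have no common successor.
G3: fails — R21 and R21 but 1 and 1 have no common successor.
Valid on: G1.

G1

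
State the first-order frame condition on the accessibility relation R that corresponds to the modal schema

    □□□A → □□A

This is a Sahlqvist (Geach-type) schema ◇^0□^3A → □^2◇^0A.
Minimal-valuation argument: fix x; take any y with xR^0y and any z with xR^2z. Set V(A) to the set of worlds R-reachable from y in exactly 3 steps. Then □^3A holds at y, so the antecedent holds at x; validity forces ◇^0A at z, giving a w with zR^0w and yR^3w.
First-order correspondent: ∀x ∀z (xR²z → ∃w (xR³w ∧ z = w)).

∀x ∀z (xR²z → ∃w (xR³w ∧ z = w))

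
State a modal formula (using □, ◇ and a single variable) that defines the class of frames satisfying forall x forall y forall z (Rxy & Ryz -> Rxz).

This is transitivity; the standard corresponding axiom is 4: □q → □□q.
Suppose □q→□□q is valid. Take Rxy, Ryz and set V(q)={w : Rxw}. Then □q at x, so □□q at x, so □q at y, so q at z, i.e. Rxz.

□q → □□q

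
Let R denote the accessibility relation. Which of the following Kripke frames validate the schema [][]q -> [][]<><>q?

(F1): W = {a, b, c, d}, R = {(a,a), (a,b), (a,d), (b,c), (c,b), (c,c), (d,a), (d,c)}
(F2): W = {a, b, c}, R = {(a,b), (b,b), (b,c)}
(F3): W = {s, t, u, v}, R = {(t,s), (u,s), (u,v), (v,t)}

(F1)

Frame correspondent (Sahlqvist): forall x forall z (x R^2 z -> exists w (x R^2 w & z R^2 w)) — i.e. a generalized confluence (Geach) condition.
(F1): satisfies the condition.
(F2): fails — aR²c but no w with aR²w and cR²w.
(F3): fails — uR²t but no w with uR²w and tR²w.
Valid on: (F1).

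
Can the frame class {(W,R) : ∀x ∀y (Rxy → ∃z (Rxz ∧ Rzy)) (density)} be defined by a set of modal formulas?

Yes: it is density, defined by the C4 schema □□r → □r.
Suppose □□r→□r is valid. Take Rxy and set V(r)={w : xR²w}. Then □□r at x, so □r at x, so r at y, i.e. ∃z(Rxz∧Rzy).

Definable; □□r → □r defines it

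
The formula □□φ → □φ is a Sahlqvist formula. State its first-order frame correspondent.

density

This schema is the C4 axiom.
Its frame correspondent is density — ∀x ∀y (Rxy → ∃z (Rxz ∧ Rzy)).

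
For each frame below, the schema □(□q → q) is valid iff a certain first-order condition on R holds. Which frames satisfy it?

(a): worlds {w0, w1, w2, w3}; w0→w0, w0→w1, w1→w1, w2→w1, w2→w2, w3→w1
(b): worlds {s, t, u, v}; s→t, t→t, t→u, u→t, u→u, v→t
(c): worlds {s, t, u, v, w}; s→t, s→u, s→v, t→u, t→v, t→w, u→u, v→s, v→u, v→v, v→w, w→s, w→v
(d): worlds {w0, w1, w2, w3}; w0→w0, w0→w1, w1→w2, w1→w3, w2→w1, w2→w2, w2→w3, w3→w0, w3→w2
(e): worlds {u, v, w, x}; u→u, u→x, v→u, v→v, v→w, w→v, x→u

The schema corresponds to shift-reflexivity: ∀x ∀y (Rxy → Ryy).
(a): holds.
(b): holds.
(c): fails — Rvw but not Rww.
(d): fails — Rw1w3 but not Rw3w3.
(e): fails — Rvw but not Rww.
Valid on: (a), (b).

(a), (b)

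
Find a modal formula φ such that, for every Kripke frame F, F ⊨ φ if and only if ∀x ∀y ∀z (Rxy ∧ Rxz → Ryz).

◇s → □◇s

A defining formula is ◇s → □◇s (the 5 axiom).
Suppose ◇s→□◇s is valid. Take Rxy, Rxz and set V(s)={y}. Then ◇s at x, so □◇s at x, so ◇s at z, so some w with Rzw has s; w=y, i.e. Rzy. By symmetry of the argument, Ryz.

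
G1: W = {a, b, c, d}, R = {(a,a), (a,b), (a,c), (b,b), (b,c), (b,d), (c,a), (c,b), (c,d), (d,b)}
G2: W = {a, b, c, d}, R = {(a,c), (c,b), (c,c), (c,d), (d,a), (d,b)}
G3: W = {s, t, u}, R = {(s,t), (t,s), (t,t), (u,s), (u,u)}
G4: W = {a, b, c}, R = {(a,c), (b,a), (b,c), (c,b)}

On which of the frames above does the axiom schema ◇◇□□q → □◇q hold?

G1, G3

Frame correspondent (Sahlqvist): ∀x ∀y ∀z ((xR²y ∧ xRz) → ∃w (yR²w ∧ zRw)) — i.e. a generalized confluence (Geach) condition.
G1: satisfies the condition.
G2: fails — aR²b, aRc but no w with bR²w and cRw.
G3: satisfies the condition.
G4: fails — bR²c, bRc but no w with cR²w and cRw.
Valid on: G1, G3.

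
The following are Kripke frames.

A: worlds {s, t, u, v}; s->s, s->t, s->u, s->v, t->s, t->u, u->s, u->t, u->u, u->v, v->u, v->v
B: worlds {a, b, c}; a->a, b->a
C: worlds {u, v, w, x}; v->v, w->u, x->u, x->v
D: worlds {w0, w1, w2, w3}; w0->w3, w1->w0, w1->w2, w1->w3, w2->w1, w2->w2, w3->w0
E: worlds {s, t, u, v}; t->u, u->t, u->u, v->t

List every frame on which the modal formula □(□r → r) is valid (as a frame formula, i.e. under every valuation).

This is the axiom for shift-reflexivity; its first-order frame correspondent is ∀x ∀y (Rxy → Ryy).
A: fails — Rut but not Rtt.
B: holds.
C: fails — Rwu but not Ruu.
D: fails — Rw1w0 but not Rw0w0.
E: fails — Rvt but not Rtt.

B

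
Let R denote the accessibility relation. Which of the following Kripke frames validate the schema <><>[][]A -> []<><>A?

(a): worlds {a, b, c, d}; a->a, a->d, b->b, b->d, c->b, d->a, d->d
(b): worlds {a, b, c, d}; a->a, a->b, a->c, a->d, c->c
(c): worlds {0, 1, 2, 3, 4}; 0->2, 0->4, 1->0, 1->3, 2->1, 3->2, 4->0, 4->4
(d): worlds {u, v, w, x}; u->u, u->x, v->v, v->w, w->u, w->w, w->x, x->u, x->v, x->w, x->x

This is the axiom for a generalized confluence (Geach) condition; its first-order frame correspondent is forall x forall y forall z ((x R^2 y & xRz) -> exists w (y R^2 w & z R^2 w)).
(a): satisfies the condition.
(b): fails — aR²a, aRb but no w with aR²w and bR²w.
(c): fails — 0R²1, 0R2 but no w with 1R²w and 2R²w.
(d): satisfies the condition.

(a), (d)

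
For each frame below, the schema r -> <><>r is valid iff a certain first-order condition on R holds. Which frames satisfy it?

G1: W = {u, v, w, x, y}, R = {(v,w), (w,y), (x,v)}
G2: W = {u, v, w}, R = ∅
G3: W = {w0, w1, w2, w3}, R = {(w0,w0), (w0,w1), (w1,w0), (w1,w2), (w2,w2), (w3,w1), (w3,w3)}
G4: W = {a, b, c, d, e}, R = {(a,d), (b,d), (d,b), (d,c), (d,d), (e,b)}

G3

This is the axiom for a generalized confluence (Geach) condition; its first-order frame correspondent is forall x exists w (x = w & x R^2 w).
G1: fails — at u but no t with u=t and uR²t.
G2: fails — at u but no t with u=t and uR²t.
G3: ✓.
G4: fails — at a but no w with a=w and aR²w.
Valid on: G3.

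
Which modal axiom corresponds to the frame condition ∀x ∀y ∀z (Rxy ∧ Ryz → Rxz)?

□s → □□s

A defining formula is □s → □□s (the 4 axiom).
Suppose □s→□□s is valid. Take Rxy, Ryz and set V(s)={w : Rxw}. Then □s at x, so □□s at x, so □s at y, so s at z, i.e. Rxz.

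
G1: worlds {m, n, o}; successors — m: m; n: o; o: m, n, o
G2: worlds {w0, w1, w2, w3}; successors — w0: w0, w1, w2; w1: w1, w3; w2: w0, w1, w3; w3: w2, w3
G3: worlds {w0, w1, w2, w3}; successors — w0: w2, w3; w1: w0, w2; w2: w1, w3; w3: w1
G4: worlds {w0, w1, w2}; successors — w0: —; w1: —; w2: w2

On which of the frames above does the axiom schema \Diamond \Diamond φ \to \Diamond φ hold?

G4

Frame correspondent (Sahlqvist): \forall x \forall y \forall z (Rxy \wedge Ryz \to Rxz) — i.e. transitivity.
G1: fails — Rno and Rom but not Rnm.
G2: fails — Rw3w2 and Rw2w1 but not Rw3w1.
G3: fails — Rw1w2 and Rw2w1 but not Rw1w1.
G4: holds.
Valid on: G4.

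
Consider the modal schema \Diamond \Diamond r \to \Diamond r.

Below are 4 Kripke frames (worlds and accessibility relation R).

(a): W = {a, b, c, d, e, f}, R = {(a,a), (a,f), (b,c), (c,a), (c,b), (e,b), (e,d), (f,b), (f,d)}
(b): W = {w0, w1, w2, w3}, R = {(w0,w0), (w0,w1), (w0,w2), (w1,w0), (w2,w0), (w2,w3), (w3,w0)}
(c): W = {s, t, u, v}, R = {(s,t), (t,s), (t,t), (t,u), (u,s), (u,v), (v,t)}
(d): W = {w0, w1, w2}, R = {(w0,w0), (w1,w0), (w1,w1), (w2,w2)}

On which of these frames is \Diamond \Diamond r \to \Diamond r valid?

(d)

The schema corresponds to transitivity: \forall x \forall y \forall z (Rxy \wedge Ryz \to Rxz).
(a): fails — Rbc and Rcb but not Rbb.
(b): fails — Rw1w0 and Rw0w1 but not Rw1w1.
(c): fails — Ruv and Rvt but not Rut.
(d): ✓.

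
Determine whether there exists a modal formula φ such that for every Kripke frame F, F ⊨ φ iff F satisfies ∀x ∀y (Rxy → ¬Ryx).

Any modally definable frame class is closed under surjective bounded morphisms.
The 5-cycle (worlds 0,1,2,3,4 with 0→1→2→3→4→0) is asymmetric. Mapping every world to a single reflexive point • is a surjective bounded morphism, and the reflexive point is not asymmetric (R•• but asymmetry requires ¬R••).
Hence asymmetry is not modally definable.

Not definable by any modal formula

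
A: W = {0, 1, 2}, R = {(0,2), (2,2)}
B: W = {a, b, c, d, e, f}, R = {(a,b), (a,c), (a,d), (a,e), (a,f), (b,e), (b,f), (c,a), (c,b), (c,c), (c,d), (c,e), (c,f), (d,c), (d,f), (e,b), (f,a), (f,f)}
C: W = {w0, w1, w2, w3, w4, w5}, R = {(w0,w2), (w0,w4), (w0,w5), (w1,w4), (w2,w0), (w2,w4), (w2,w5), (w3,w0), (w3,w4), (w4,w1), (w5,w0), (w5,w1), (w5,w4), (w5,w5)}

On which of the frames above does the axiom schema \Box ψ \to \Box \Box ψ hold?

This is the axiom for transitivity; its first-order frame correspondent is \forall x \forall y \forall z (Rxy \wedge Ryz \to Rxz).
A: ✓.
B: fails — Reb and Rbf but not Ref.
C: fails — Rw0w4 and Rw4w1 but not Rw0w1.
Valid on: A.

A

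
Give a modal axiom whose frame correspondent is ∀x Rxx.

A defining formula is □s → s (the T axiom).

□s → s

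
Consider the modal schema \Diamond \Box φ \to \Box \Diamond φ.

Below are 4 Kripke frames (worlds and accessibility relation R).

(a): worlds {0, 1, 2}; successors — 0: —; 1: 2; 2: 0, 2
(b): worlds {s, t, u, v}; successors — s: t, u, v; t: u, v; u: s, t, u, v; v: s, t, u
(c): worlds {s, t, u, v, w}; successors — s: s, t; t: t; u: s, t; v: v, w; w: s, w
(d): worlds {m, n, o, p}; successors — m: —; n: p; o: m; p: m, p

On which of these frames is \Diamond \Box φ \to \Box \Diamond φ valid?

(b), (c)

The schema corresponds to convergence: \forall x \forall y \forall z (Rxy \wedge Rxz \to \exists w (Ryw \wedge Rzw)).
(a): fails — R22 and R20 but 2 and 0 have no common successor.
(b): holds.
(c): holds.
(d): fails — Rom and Rom but m and m have no common successor.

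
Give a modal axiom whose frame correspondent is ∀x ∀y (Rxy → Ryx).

A defining formula is r → □◇r (the B axiom).
Suppose r→□◇r is valid. Take Rxy and set V(r)={x}. Then r at x, so □◇r at x, so ◇r at y, so some z with Ryz has r; z=x, i.e. Ryx.

r → □◇r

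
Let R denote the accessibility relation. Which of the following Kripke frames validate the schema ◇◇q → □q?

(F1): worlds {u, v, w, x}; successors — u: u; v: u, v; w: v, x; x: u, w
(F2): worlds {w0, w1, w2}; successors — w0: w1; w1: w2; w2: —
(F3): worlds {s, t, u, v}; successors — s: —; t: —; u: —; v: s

(F3)

Frame correspondent (Sahlqvist): ∀x ∀y ∀z ((xR²y ∧ xRz) → ∃w (y = w ∧ z = w)) — i.e. a generalized confluence (Geach) condition.
(F1): fails — vR²u, vRv but u ≠ v.
(F2): fails — w0R²w2, w0Rw1 but w2 ≠ w1.
(F3): condition met.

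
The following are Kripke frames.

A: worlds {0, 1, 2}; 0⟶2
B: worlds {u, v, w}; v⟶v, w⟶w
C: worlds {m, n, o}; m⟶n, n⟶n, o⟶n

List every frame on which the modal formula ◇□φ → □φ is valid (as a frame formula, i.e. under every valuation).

B, C

This is the axiom for the Euclidean property; its first-order frame correspondent is ∀x ∀y ∀z (Rxy ∧ Rxz → Ryz).
A: fails — R02 and R02 but not R22.
B: condition met.
C: condition met.
Valid on: B, C.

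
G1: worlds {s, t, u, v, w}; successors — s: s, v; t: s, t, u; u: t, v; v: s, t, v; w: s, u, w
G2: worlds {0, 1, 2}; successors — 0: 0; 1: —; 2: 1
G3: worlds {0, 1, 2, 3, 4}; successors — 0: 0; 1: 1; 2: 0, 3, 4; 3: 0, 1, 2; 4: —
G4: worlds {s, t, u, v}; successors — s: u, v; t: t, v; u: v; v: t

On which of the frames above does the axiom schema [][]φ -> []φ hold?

Frame correspondent (Sahlqvist): forall x forall y (Rxy -> exists z (Rxz & Rzy)) — i.e. density.
G1: condition met.
G2: fails — R21 but no z with R2z and Rz1.
G3: fails — R32 but no z with R3z and Rz2.
G4: fails — Ruv but no z with Ruz and Rzv.
Valid on: G1.

G1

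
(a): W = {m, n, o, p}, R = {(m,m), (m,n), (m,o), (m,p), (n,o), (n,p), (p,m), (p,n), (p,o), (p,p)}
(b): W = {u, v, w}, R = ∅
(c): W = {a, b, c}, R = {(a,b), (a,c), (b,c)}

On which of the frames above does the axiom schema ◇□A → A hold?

(b)

This is the axiom for symmetry; its first-order frame correspondent is ∀x ∀y (Rxy → Ryx).
(a): fails — Rno but not Ron.
(b): satisfies the condition.
(c): fails — Rac but not Rca.
Valid on: (b).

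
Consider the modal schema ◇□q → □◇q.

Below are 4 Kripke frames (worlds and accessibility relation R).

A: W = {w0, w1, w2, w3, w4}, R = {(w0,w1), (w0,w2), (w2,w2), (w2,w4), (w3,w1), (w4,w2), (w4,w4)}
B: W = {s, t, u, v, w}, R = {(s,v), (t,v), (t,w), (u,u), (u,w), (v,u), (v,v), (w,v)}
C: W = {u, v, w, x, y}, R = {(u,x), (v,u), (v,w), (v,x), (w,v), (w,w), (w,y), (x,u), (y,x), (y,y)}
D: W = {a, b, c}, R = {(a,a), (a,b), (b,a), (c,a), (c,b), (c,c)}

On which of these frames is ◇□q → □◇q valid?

D

The schema corresponds to convergence: ∀x ∀y ∀z (Rxy ∧ Rxz → ∃w (Ryw ∧ Rzw)).
A: fails — Rw0w1 and Rw0w1 but w1 and w1 have no common successor.
B: fails — Ruw and Ruu but w and u have no common successor.
C: fails — Rvw and Rvu but w and u have no common successor.
D: holds.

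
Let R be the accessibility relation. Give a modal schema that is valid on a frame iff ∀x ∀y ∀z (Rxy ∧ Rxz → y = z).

◇r → □r

The condition is partial functionality. The CD schema ◇r → □r defines it.
Suppose ◇r→□r is valid. Take Rxy, Rxz and set V(r)={y}. Then ◇r at x, so □r at x, so r at z, i.e. z=y.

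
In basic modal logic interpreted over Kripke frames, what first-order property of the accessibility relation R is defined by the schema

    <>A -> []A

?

partial functionality: forall x forall y forall z (Rxy & Rxz -> y = z)

Suppose ◇A→□A is valid. Take Rxy, Rxz and set V(A)={y}. Then ◇A at x, so □A at x, so A at z, i.e. z=y.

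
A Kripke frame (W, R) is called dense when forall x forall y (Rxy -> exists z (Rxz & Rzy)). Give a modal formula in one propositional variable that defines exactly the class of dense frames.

□□ψ → □ψ

A defining formula is □□ψ → □ψ (the C4 axiom).
Suppose □□ψ→□ψ is valid. Take Rxy and set V(ψ)={w : xR²w}. Then □□ψ at x, so □ψ at x, so ψ at y, i.e. ∃z(Rxz∧Rzy).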